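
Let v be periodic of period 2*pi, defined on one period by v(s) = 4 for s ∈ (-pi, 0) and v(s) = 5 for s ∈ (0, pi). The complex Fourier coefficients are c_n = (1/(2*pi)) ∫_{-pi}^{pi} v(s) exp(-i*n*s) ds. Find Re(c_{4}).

Since v is real-valued, Re(c_{4}) = (1/(2*pi)) ∫_{-pi}^{pi} v(s) cos(4*s) ds = a_{4}/2.
Split the integral at the breakpoints.
Directly, an antiderivative of (4) cos(4*s) is sin(4*s); evaluating from -pi to 0: ∫_{-pi}^{0} (4) cos(4*s) ds = (0) - (0) = 0.
Directly, an antiderivative of (5) cos(4*s) is 5*sin(4*s)/4; evaluating from 0 to pi: ∫_{0}^{pi} (5) cos(4*s) ds = (0) - (0) = 0.
So ∫_{-pi}^{pi} v(s) cos(4*s) ds = 0.
Hence Re(c_{4}) = (1/(2*pi))·(0) = 0.

0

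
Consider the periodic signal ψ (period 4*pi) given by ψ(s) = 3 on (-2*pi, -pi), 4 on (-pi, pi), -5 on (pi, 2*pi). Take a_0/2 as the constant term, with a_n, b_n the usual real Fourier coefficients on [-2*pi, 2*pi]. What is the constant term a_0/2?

3/2

a_0 = (1/(2*pi)) ∫_{-2*pi}^{2*pi} ψ(s) ds = (1/(2*pi)) · (6*pi) = 3.
So the constant term a_0/2 = 3/2.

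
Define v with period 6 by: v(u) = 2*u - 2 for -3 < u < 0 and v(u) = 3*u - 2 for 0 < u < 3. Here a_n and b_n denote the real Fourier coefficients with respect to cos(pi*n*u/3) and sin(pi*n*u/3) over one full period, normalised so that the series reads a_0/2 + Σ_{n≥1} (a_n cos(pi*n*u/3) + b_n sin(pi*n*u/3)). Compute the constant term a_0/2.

-5/4

a_0 = 1/3 ∫_{-3}^{3} v(u) du = 1/3 · (-15/2) = -5/2.
So the constant term a_0/2 = -5/4.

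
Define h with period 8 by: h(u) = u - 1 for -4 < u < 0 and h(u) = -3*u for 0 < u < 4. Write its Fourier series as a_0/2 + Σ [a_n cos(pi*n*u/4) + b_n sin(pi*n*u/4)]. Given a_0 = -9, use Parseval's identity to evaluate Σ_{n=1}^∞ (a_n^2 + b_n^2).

Parseval: a_0^2/2 + Σ_{n≥1} (a_n^2+b_n^2) = 1/4 ∫_{-4}^{4} h(u)^2 du = 175/3.
Subtract a_0^2/2 = 81/2: Σ (a_n^2+b_n^2) = 107/6.

107/6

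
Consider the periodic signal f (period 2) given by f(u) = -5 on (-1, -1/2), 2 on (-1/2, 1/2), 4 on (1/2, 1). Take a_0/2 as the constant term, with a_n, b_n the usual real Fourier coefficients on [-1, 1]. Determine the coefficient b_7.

9/(7*pi)

b_7 = ∫_{-1}^{1} f(u) sin(7*pi*u) du.
Split the integral at the breakpoints.
Directly, an antiderivative of (-5) sin(7*pi*u) is 5*cos(7*pi*u)/(7*pi); evaluating from -1 to -1/2: ∫_{-1}^{-1/2} (-5) sin(7*pi*u) du = (0) - (-5/(7*pi)) = 5/(7*pi).
Directly, an antiderivative of (2) sin(7*pi*u) is -2*cos(7*pi*u)/(7*pi); evaluating from -1/2 to 1/2: ∫_{-1/2}^{1/2} (2) sin(7*pi*u) du = (0) - (0) = 0.
Directly, an antiderivative of (4) sin(7*pi*u) is -4*cos(7*pi*u)/(7*pi); evaluating from 1/2 to 1: ∫_{1/2}^{1} (4) sin(7*pi*u) du = (4/(7*pi)) - (0) = 4/(7*pi).
Summing the pieces gives b_7 = 9/(7*pi).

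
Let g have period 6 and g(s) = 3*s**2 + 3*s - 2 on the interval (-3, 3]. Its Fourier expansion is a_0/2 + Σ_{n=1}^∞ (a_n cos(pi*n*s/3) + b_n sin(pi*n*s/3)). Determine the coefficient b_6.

b_6 = 1/3 ∫_{-3}^{3} g(s) sin(2*pi*s) ds.
Integrating by parts twice (tabular method), an antiderivative of (3*s**2 + 3*s - 2) sin(2*pi*s) is -3*s**2*cos(2*pi*s)/(2*pi) + 3*s*sin(2*pi*s)/(2*pi**2) - 3*s*cos(2*pi*s)/(2*pi) + 3*sin(2*pi*s)/(4*pi**2) + 3*cos(2*pi*s)/(4*pi**3) + cos(2*pi*s)/pi; evaluating from -3 to 3: ∫_{-3}^{3} (3*s**2 + 3*s - 2) sin(2*pi*s) ds = (-17/pi + 3/(4*pi**3)) - (-8/pi + 3/(4*pi**3)) = -9/pi.
Hence b_6 = (1/3)·(-9/pi) = -3/pi.

-3/pi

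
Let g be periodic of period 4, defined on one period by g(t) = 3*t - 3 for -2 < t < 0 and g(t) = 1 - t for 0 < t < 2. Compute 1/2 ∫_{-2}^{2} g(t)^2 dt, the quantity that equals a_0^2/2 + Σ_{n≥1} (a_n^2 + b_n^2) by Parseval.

1/2 ∫_{-2}^{2} g(t)^2 dt = 1/2 · (236/3) = 118/3.

118/3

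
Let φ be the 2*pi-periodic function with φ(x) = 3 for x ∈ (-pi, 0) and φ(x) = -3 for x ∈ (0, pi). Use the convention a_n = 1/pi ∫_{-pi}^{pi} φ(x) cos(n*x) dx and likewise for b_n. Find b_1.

b_1 = 1/pi ∫_{-pi}^{pi} φ(x) sin(x) dx.
φ is odd and sin(x) is odd, so the integrand is even and b_1 = 2/pi ∫_0^{pi} φ(x) sin(x) dx.
Directly, an antiderivative of (-3) sin(x) is 3*cos(x); evaluating from 0 to pi: ∫_{0}^{pi} (-3) sin(x) dx = (-3) - (3) = -6.
Hence b_1 = (2/pi)·(-6) = -12/pi.

-12/pi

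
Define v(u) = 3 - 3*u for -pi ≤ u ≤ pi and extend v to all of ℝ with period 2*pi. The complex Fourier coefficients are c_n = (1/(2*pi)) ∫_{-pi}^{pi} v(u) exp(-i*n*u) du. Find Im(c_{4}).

-3/4

Since v is real-valued, Im(c_{4}) = -(1/(2*pi)) ∫_{-pi}^{pi} v(u) sin(4*u) du = -b_{4}/2.
Integrating by parts (boundary term plus one more integral), an antiderivative of (3 - 3*u) sin(4*u) is 3*u*cos(4*u)/4 - 3*sin(4*u)/16 - 3*cos(4*u)/4; evaluating from -pi to pi: ∫_{-pi}^{pi} (3 - 3*u) sin(4*u) du = (-3/4 + 3*pi/4) - (-3*pi/4 - 3/4) = 3*pi/2.
Hence Im(c_{4}) = (-1/(2*pi))·(3*pi/2) = -3/4.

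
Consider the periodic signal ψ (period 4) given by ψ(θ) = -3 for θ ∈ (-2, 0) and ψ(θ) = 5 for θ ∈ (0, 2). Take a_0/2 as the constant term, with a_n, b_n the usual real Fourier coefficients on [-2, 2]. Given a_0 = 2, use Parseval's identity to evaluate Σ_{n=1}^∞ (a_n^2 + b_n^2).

32

Parseval: a_0^2/2 + Σ_{n≥1} (a_n^2+b_n^2) = 1/2 ∫_{-2}^{2} ψ(θ)^2 dθ = 34.
Subtract a_0^2/2 = 2: Σ (a_n^2+b_n^2) = 32.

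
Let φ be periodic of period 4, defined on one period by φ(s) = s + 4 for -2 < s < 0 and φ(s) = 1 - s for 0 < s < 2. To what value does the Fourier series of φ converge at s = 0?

5/2

At s = 0 the one-sided limits are φ(0^-) = 4 and φ(0^+) = 1.
By Dirichlet's theorem the series converges to their average, [(4) + (1)]/2 = 5/2.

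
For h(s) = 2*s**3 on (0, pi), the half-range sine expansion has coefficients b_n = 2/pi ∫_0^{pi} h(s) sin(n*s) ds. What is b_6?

b_6 = 2/pi ∫_0^{pi} (2*s**3) sin(6*s) ds.
Integrating by parts three times (tabular method), an antiderivative of (2*s**3) sin(6*s) is -s**3*cos(6*s)/3 + s**2*sin(6*s)/6 + s*cos(6*s)/18 - sin(6*s)/108; evaluating from 0 to pi: ∫_{0}^{pi} (2*s**3) sin(6*s) ds = (-pi**3/3 + pi/18) - (0) = -pi**3/3 + pi/18.
Hence b_6 = (2/pi)·(-pi**3/3 + pi/18) = 1/9 - 2*pi**2/3.

1/9 - 2*pi**2/3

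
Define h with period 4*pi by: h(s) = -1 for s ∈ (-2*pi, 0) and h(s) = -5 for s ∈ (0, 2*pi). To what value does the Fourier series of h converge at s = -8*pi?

-3

s = -8*pi differs from s = 0 by -2 full period(s), and the series is 4*pi-periodic.
At s = 0 the one-sided limits are h(0^-) = -1 and h(0^+) = -5.
By Dirichlet's theorem the series converges to their average, [(-1) + (-5)]/2 = -3.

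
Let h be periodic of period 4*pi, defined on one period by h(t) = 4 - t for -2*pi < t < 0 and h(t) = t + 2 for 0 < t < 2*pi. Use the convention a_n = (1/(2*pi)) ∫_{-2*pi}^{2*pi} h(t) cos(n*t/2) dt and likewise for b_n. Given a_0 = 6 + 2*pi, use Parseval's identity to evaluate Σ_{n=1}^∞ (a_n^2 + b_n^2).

2 + 2*pi**2/3

Parseval: a_0^2/2 + Σ_{n≥1} (a_n^2+b_n^2) = (1/(2*pi)) ∫_{-2*pi}^{2*pi} h(t)^2 dt = 20 + 8*pi**2/3 + 12*pi.
Subtract a_0^2/2 = 2*(3 + pi)**2: Σ (a_n^2+b_n^2) = 2 + 2*pi**2/3.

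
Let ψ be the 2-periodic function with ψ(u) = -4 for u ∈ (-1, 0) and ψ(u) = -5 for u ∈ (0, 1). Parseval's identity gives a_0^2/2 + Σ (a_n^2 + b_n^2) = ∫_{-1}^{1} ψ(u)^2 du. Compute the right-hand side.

∫_{-1}^{1} ψ(u)^2 du = 41.

41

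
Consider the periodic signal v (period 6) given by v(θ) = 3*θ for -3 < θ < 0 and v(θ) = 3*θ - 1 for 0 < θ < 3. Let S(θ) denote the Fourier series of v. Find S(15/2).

θ = 15/2 differs from θ = 3/2 by 1 full period(s), and the series is 6-periodic.
v is continuous at θ = 3/2 with value 7/2, so the series converges to 7/2 there.

7/2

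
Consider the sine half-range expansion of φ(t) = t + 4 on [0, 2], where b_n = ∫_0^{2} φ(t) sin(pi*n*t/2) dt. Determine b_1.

20/pi

b_1 = ∫_0^{2} (t + 4) sin(pi*t/2) dt.
Integrating by parts (boundary term plus one more integral), an antiderivative of (t + 4) sin(pi*t/2) is -2*t*cos(pi*t/2)/pi + 4*sin(pi*t/2)/pi**2 - 8*cos(pi*t/2)/pi; evaluating from 0 to 2: ∫_{0}^{2} (t + 4) sin(pi*t/2) dt = (12/pi) - (-8/pi) = 20/pi.
Hence b_1 = 20/pi.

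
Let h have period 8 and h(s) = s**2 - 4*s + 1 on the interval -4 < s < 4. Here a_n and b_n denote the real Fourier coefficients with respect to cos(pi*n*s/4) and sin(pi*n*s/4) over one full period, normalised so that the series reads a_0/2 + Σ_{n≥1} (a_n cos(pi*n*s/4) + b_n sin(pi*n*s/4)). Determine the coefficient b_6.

16/(3*pi)

b_6 = 1/4 ∫_{-4}^{4} h(s) sin(3*pi*s/2) ds.
Integrating by parts twice (tabular method), an antiderivative of (s**2 - 4*s + 1) sin(3*pi*s/2) is -2*s**2*cos(3*pi*s/2)/(3*pi) + 8*s*sin(3*pi*s/2)/(9*pi**2) + 8*s*cos(3*pi*s/2)/(3*pi) - 16*sin(3*pi*s/2)/(9*pi**2) - 2*cos(3*pi*s/2)/(3*pi) + 16*cos(3*pi*s/2)/(27*pi**3); evaluating from -4 to 4: ∫_{-4}^{4} (s**2 - 4*s + 1) sin(3*pi*s/2) ds = (2*(8 - 9*pi**2)/(27*pi**3)) - (-22/pi + 16/(27*pi**3)) = 64/(3*pi).
Hence b_6 = (1/4)·(64/(3*pi)) = 16/(3*pi).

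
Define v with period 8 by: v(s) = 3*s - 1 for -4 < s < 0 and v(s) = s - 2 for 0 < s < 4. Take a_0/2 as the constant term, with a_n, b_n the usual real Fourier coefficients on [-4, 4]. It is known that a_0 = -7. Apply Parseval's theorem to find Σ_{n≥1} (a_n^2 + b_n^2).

Parseval: a_0^2/2 + Σ_{n≥1} (a_n^2+b_n^2) = 1/4 ∫_{-4}^{4} v(s)^2 ds = 187/3.
Subtract a_0^2/2 = 49/2: Σ (a_n^2+b_n^2) = 227/6.

227/6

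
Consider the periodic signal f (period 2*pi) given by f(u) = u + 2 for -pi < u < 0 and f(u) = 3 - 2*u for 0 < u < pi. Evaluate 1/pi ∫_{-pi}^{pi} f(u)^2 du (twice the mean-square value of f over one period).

-8*pi + 13 + 5*pi**2/3

1/pi ∫_{-pi}^{pi} f(u)^2 du = 1/pi · (pi*(-24*pi + 39 + 5*pi**2)/3) = -8*pi + 13 + 5*pi**2/3.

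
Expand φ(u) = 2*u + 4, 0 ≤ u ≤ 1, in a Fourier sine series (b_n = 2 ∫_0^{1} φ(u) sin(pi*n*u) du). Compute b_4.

b_4 = 2 ∫_0^{1} (2*u + 4) sin(4*pi*u) du.
Integrating by parts (boundary term plus one more integral), an antiderivative of (2*u + 4) sin(4*pi*u) is -u*cos(4*pi*u)/(2*pi) + sin(4*pi*u)/(8*pi**2) - cos(4*pi*u)/pi; evaluating from 0 to 1: ∫_{0}^{1} (2*u + 4) sin(4*pi*u) du = (-3/(2*pi)) - (-1/pi) = -1/(2*pi).
Hence b_4 = 2·(-1/(2*pi)) = -1/pi.

-1/pi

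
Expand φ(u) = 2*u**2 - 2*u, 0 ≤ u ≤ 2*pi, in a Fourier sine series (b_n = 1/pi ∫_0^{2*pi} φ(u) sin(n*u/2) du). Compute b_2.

4 - 8*pi

b_2 = 1/pi ∫_0^{2*pi} (2*u**2 - 2*u) sin(u) du.
Integrating by parts twice (tabular method), an antiderivative of (2*u**2 - 2*u) sin(u) is -2*u**2*cos(u) + 4*u*sin(u) + 2*u*cos(u) - 2*sin(u) + 4*cos(u); evaluating from 0 to 2*pi: ∫_{0}^{2*pi} (2*u**2 - 2*u) sin(u) du = (-8*pi**2 + 4 + 4*pi) - (4) = 4*pi*(1 - 2*pi).
Hence b_2 = (1/pi)·(4*pi*(1 - 2*pi)) = 4 - 8*pi.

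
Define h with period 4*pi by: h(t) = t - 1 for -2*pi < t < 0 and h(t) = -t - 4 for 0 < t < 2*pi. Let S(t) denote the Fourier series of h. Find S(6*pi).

t = 6*pi differs from t = 2*pi by 1 full period(s), and the series is 4*pi-periodic.
At t = 2*pi the one-sided limits are h(2*pi^-) = -2*pi - 4 and h(2*pi^+) = -2*pi - 1.
By Dirichlet's theorem the series converges to their average, [(-2*pi - 4) + (-2*pi - 1)]/2 = -2*pi - 5/2.

-2*pi - 5/2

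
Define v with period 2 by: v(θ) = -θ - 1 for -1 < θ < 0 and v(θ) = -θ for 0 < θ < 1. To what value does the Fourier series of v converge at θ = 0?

-1/2

At θ = 0 the one-sided limits are v(0^-) = -1 and v(0^+) = 0.
By Dirichlet's theorem the series converges to their average, [(-1) + (0)]/2 = -1/2.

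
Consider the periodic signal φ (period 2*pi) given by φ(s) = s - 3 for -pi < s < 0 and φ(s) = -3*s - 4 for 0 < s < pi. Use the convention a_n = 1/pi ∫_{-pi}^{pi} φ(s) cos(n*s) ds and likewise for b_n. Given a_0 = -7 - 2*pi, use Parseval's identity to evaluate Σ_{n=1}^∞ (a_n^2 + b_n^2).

Parseval: a_0^2/2 + Σ_{n≥1} (a_n^2+b_n^2) = 1/pi ∫_{-pi}^{pi} φ(s)^2 ds = 25 + 10*pi**2/3 + 15*pi.
Subtract a_0^2/2 = (2*pi + 7)**2/2: Σ (a_n^2+b_n^2) = 1/2 + pi + 4*pi**2/3.

1/2 + pi + 4*pi**2/3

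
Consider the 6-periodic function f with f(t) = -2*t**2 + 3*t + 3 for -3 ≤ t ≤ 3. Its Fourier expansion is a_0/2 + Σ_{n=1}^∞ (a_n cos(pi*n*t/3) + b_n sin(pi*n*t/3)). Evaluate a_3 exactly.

a_3 = 1/3 ∫_{-3}^{3} f(t) cos(pi*t) dt.
Integrating by parts twice (tabular method), an antiderivative of (-2*t**2 + 3*t + 3) cos(pi*t) is -2*t**2*sin(pi*t)/pi + 3*t*sin(pi*t)/pi - 4*t*cos(pi*t)/pi**2 + 4*sin(pi*t)/pi**3 + 3*sin(pi*t)/pi + 3*cos(pi*t)/pi**2; evaluating from -3 to 3: ∫_{-3}^{3} (-2*t**2 + 3*t + 3) cos(pi*t) dt = (9/pi**2) - (-15/pi**2) = 24/pi**2.
Hence a_3 = (1/3)·(24/pi**2) = 8/pi**2.

8/pi**2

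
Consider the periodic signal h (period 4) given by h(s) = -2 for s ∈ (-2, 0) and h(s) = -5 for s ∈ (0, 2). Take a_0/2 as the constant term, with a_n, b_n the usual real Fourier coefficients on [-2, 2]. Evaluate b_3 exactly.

-2/pi

b_3 = 1/2 ∫_{-2}^{2} h(s) sin(3*pi*s/2) ds.
Split the integral at the breakpoints.
Directly, an antiderivative of (-2) sin(3*pi*s/2) is 4*cos(3*pi*s/2)/(3*pi); evaluating from -2 to 0: ∫_{-2}^{0} (-2) sin(3*pi*s/2) ds = (4/(3*pi)) - (-4/(3*pi)) = 8/(3*pi).
Directly, an antiderivative of (-5) sin(3*pi*s/2) is 10*cos(3*pi*s/2)/(3*pi); evaluating from 0 to 2: ∫_{0}^{2} (-5) sin(3*pi*s/2) ds = (-10/(3*pi)) - (10/(3*pi)) = -20/(3*pi).
Summing the pieces and multiplying by (1/2) gives b_3 = -2/pi.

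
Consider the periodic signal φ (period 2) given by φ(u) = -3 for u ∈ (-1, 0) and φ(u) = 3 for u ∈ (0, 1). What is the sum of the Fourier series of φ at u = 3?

u = 3 differs from u = 1 by 1 full period(s), and the series is 2-periodic.
At u = 1 the one-sided limits are φ(1^-) = 3 and φ(1^+) = -3.
By Dirichlet's theorem the series converges to their average, [(3) + (-3)]/2 = 0.

0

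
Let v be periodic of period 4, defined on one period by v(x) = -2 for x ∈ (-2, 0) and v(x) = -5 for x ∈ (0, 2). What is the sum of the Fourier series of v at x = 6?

x = 6 differs from x = -2 by 2 full period(s), and the series is 4-periodic.
At x = -2 the one-sided limits are v(-2^-) = -5 and v(-2^+) = -2.
By Dirichlet's theorem the series converges to their average, [(-5) + (-2)]/2 = -7/2.

-7/2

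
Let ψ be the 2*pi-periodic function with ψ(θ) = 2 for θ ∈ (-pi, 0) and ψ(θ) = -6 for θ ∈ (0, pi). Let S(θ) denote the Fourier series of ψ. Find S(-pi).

At θ = -pi the one-sided limits are ψ(-pi^-) = -6 and ψ(-pi^+) = 2.
By Dirichlet's theorem the series converges to their average, [(-6) + (2)]/2 = -2.

-2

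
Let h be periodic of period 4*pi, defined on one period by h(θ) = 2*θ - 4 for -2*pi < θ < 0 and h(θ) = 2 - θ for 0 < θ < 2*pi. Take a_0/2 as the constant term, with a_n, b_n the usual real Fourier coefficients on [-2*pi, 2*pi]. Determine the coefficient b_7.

b_7 = (1/(2*pi)) ∫_{-2*pi}^{2*pi} h(θ) sin(7*θ/2) dθ.
Split the integral at the breakpoints.
Integrating by parts (boundary term plus one more integral), an antiderivative of (2*θ - 4) sin(7*θ/2) is -4*θ*cos(7*θ/2)/7 + 8*sin(7*θ/2)/49 + 8*cos(7*θ/2)/7; evaluating from -2*pi to 0: ∫_{-2*pi}^{0} (2*θ - 4) sin(7*θ/2) dθ = (8/7) - (-8*pi/7 - 8/7) = 16/7 + 8*pi/7.
Integrating by parts (boundary term plus one more integral), an antiderivative of (2 - θ) sin(7*θ/2) is 2*θ*cos(7*θ/2)/7 - 4*sin(7*θ/2)/49 - 4*cos(7*θ/2)/7; evaluating from 0 to 2*pi: ∫_{0}^{2*pi} (2 - θ) sin(7*θ/2) dθ = (4/7 - 4*pi/7) - (-4/7) = 8/7 - 4*pi/7.
Summing the pieces and multiplying by (1/(2*pi)) gives b_7 = 2*(pi + 6)/(7*pi).

2*(pi + 6)/(7*pi)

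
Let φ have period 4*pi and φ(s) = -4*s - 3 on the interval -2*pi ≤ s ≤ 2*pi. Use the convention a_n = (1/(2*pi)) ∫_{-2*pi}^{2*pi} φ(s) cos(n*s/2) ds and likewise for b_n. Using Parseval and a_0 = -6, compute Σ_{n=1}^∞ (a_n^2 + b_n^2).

Parseval: a_0^2/2 + Σ_{n≥1} (a_n^2+b_n^2) = (1/(2*pi)) ∫_{-2*pi}^{2*pi} φ(s)^2 ds = 18 + 128*pi**2/3.
Subtract a_0^2/2 = 18: Σ (a_n^2+b_n^2) = 128*pi**2/3.

128*pi**2/3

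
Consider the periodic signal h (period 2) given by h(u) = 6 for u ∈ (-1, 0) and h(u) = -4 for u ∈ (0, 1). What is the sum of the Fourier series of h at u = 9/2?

-4

u = 9/2 differs from u = 1/2 by 2 full period(s), and the series is 2-periodic.
h is continuous at u = 1/2 with value -4, so the series converges to -4 there.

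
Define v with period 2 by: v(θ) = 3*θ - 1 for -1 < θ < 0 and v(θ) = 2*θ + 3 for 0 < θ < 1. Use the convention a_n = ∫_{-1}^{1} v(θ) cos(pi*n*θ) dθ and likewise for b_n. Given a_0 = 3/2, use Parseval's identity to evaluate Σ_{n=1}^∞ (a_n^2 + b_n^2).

533/24

Parseval: a_0^2/2 + Σ_{n≥1} (a_n^2+b_n^2) = ∫_{-1}^{1} v(θ)^2 dθ = 70/3.
Subtract a_0^2/2 = 9/8: Σ (a_n^2+b_n^2) = 533/24.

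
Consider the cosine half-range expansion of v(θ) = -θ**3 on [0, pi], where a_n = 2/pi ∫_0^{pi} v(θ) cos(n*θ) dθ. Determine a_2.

a_2 = 2/pi ∫_0^{pi} (-θ**3) cos(2*θ) dθ.
Integrating by parts three times (tabular method), an antiderivative of (-θ**3) cos(2*θ) is -θ**3*sin(2*θ)/2 - 3*θ**2*cos(2*θ)/4 + 3*θ*sin(2*θ)/4 + 3*cos(2*θ)/8; evaluating from 0 to pi: ∫_{0}^{pi} (-θ**3) cos(2*θ) dθ = (3/8 - 3*pi**2/4) - (3/8) = -3*pi**2/4.
Hence a_2 = (2/pi)·(-3*pi**2/4) = -3*pi/2.

-3*pi/2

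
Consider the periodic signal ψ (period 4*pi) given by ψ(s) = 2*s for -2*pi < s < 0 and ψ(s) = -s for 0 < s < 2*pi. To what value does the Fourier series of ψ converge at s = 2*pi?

At s = 2*pi the one-sided limits are ψ(2*pi^-) = -2*pi and ψ(2*pi^+) = -4*pi.
By Dirichlet's theorem the series converges to their average, [(-2*pi) + (-4*pi)]/2 = -3*pi.

-3*pi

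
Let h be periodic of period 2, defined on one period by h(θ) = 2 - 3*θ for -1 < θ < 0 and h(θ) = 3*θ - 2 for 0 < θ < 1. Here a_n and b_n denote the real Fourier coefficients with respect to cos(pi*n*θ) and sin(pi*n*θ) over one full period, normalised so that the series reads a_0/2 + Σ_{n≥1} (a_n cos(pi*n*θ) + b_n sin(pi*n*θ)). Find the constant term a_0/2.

3/2

a_0 = ∫_{-1}^{1} h(θ) dθ = 3.
So the constant term a_0/2 = 3/2.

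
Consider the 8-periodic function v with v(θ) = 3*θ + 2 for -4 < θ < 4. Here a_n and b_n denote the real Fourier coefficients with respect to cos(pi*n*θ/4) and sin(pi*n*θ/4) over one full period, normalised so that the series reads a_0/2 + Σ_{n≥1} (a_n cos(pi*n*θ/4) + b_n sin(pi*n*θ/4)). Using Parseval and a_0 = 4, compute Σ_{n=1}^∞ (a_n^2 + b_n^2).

96

Parseval: a_0^2/2 + Σ_{n≥1} (a_n^2+b_n^2) = 1/4 ∫_{-4}^{4} v(θ)^2 dθ = 104.
Subtract a_0^2/2 = 8: Σ (a_n^2+b_n^2) = 96.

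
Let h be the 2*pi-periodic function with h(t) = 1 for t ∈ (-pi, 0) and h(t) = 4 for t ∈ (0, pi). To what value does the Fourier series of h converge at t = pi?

At t = pi the one-sided limits are h(pi^-) = 4 and h(pi^+) = 1.
By Dirichlet's theorem the series converges to their average, [(4) + (1)]/2 = 5/2.

5/2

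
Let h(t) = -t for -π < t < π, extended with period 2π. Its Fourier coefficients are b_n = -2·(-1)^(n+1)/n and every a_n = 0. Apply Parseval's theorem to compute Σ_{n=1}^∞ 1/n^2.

Parseval: Σ b_n^2 = (1/π) ∫_{-π}^{π} h(t)^2 dt = 2*pi**2/3.
Σ b_n^2 = Σ 4/n^2, so Σ 1/n^2 = (2*pi**2/3)/4 = pi**2/6.

pi**2/6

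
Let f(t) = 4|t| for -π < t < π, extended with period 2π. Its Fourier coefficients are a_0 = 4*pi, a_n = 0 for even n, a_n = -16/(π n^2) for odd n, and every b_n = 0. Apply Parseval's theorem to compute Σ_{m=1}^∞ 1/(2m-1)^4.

Parseval: a_0^2/2 + Σ a_n^2 = (1/π) ∫_{-π}^{π} f(t)^2 dt = 32*pi**2/3.
Subtract a_0^2/2 = 8*pi**2: Σ a_n^2 = 8*pi**2/3.
Only odd n contribute, with a_n^2 = 256/(π^2 n^4), so Σ_{m≥1} 1/(2m-1)^4 = π^2·(8*pi**2/3)/256 = pi**4/96.

pi**4/96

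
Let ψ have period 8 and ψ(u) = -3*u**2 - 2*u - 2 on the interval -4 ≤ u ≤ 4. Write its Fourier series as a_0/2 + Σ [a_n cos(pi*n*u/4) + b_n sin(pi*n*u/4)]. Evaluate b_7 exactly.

b_7 = 1/4 ∫_{-4}^{4} ψ(u) sin(7*pi*u/4) du.
Integrating by parts twice (tabular method), an antiderivative of (-3*u**2 - 2*u - 2) sin(7*pi*u/4) is 12*u**2*cos(7*pi*u/4)/(7*pi) - 96*u*sin(7*pi*u/4)/(49*pi**2) + 8*u*cos(7*pi*u/4)/(7*pi) - 32*sin(7*pi*u/4)/(49*pi**2) - 384*cos(7*pi*u/4)/(343*pi**3) + 8*cos(7*pi*u/4)/(7*pi); evaluating from -4 to 4: ∫_{-4}^{4} (-3*u**2 - 2*u - 2) sin(7*pi*u/4) du = (8*(48 - 1421*pi**2)/(343*pi**3)) - (-24/pi + 384/(343*pi**3)) = -64/(7*pi).
Hence b_7 = (1/4)·(-64/(7*pi)) = -16/(7*pi).

-16/(7*pi)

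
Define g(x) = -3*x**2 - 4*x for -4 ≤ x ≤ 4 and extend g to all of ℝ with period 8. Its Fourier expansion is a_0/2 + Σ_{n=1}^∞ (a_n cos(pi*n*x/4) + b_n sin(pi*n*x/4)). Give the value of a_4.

-12/pi**2

a_4 = 1/4 ∫_{-4}^{4} g(x) cos(pi*x) dx.
Integrating by parts twice (tabular method), an antiderivative of (-3*x**2 - 4*x) cos(pi*x) is -3*x**2*sin(pi*x)/pi - 4*x*sin(pi*x)/pi - 6*x*cos(pi*x)/pi**2 + 6*sin(pi*x)/pi**3 - 4*cos(pi*x)/pi**2; evaluating from -4 to 4: ∫_{-4}^{4} (-3*x**2 - 4*x) cos(pi*x) dx = (-28/pi**2) - (20/pi**2) = -48/pi**2.
Hence a_4 = (1/4)·(-48/pi**2) = -12/pi**2.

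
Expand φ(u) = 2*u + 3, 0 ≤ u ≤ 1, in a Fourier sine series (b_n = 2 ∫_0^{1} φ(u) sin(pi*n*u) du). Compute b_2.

-2/pi

b_2 = 2 ∫_0^{1} (2*u + 3) sin(2*pi*u) du.
Integrating by parts (boundary term plus one more integral), an antiderivative of (2*u + 3) sin(2*pi*u) is -u*cos(2*pi*u)/pi + sin(2*pi*u)/(2*pi**2) - 3*cos(2*pi*u)/(2*pi); evaluating from 0 to 1: ∫_{0}^{1} (2*u + 3) sin(2*pi*u) du = (-5/(2*pi)) - (-3/(2*pi)) = -1/pi.
Hence b_2 = 2·(-1/pi) = -2/pi.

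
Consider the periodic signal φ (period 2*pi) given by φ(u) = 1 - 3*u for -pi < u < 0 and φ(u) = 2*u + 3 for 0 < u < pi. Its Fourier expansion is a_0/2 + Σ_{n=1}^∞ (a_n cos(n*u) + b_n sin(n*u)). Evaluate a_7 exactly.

a_7 = 1/pi ∫_{-pi}^{pi} φ(u) cos(7*u) du.
Split the integral at the breakpoints.
Integrating by parts (boundary term plus one more integral), an antiderivative of (1 - 3*u) cos(7*u) is -3*u*sin(7*u)/7 + sin(7*u)/7 - 3*cos(7*u)/49; evaluating from -pi to 0: ∫_{-pi}^{0} (1 - 3*u) cos(7*u) du = (-3/49) - (3/49) = -6/49.
Integrating by parts (boundary term plus one more integral), an antiderivative of (2*u + 3) cos(7*u) is 2*u*sin(7*u)/7 + 3*sin(7*u)/7 + 2*cos(7*u)/49; evaluating from 0 to pi: ∫_{0}^{pi} (2*u + 3) cos(7*u) du = (-2/49) - (2/49) = -4/49.
Summing the pieces and multiplying by (1/pi) gives a_7 = -10/(49*pi).

-10/(49*pi)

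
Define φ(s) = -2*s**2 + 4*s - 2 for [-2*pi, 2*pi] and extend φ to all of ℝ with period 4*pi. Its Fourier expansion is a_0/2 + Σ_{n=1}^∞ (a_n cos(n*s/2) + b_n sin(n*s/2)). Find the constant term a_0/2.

a_0 = (1/(2*pi)) ∫_{-2*pi}^{2*pi} φ(s) ds = (1/(2*pi)) · (-32*pi**3/3 - 8*pi) = -16*pi**2/3 - 4.
So the constant term a_0/2 = -8*pi**2/3 - 2.

-8*pi**2/3 - 2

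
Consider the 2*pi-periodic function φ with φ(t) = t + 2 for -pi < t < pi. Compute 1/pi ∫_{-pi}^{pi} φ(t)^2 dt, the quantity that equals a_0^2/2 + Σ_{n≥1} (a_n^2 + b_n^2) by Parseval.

1/pi ∫_{-pi}^{pi} φ(t)^2 dt = 1/pi · (2*pi*(pi**2 + 12)/3) = 2*pi**2/3 + 8.

2*pi**2/3 + 8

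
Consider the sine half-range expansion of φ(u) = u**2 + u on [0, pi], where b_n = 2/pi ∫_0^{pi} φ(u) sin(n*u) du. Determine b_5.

b_5 = 2/pi ∫_0^{pi} (u**2 + u) sin(5*u) du.
Integrating by parts twice (tabular method), an antiderivative of (u**2 + u) sin(5*u) is -u**2*cos(5*u)/5 + 2*u*sin(5*u)/25 - u*cos(5*u)/5 + sin(5*u)/25 + 2*cos(5*u)/125; evaluating from 0 to pi: ∫_{0}^{pi} (u**2 + u) sin(5*u) du = (-2/125 + pi/5 + pi**2/5) - (2/125) = -4/125 + pi/5 + pi**2/5.
Hence b_5 = (2/pi)·(-4/125 + pi/5 + pi**2/5) = 2*(-4 + 25*pi + 25*pi**2)/(125*pi).

2*(-4 + 25*pi + 25*pi**2)/(125*pi)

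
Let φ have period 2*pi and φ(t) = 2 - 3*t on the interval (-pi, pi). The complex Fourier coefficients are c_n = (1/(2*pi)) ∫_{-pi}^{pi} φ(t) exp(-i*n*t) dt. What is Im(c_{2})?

-3/2

Since φ is real-valued, Im(c_{2}) = -(1/(2*pi)) ∫_{-pi}^{pi} φ(t) sin(2*t) dt = -b_{2}/2.
Integrating by parts (boundary term plus one more integral), an antiderivative of (2 - 3*t) sin(2*t) is 3*t*cos(2*t)/2 - 3*sin(2*t)/4 - cos(2*t); evaluating from -pi to pi: ∫_{-pi}^{pi} (2 - 3*t) sin(2*t) dt = (-1 + 3*pi/2) - (-3*pi/2 - 1) = 3*pi.
Hence Im(c_{2}) = (-1/(2*pi))·(3*pi) = -3/2.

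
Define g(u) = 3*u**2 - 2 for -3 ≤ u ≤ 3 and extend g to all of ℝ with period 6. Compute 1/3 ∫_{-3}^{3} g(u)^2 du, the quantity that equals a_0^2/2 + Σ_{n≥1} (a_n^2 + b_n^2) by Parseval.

1/3 ∫_{-3}^{3} g(u)^2 du = 1/3 · (3414/5) = 1138/5.

1138/5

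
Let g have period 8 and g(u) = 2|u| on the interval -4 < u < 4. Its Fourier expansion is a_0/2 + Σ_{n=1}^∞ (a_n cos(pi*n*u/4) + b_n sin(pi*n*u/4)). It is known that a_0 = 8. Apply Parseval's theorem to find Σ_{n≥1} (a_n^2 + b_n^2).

32/3

Parseval: a_0^2/2 + Σ_{n≥1} (a_n^2+b_n^2) = 1/4 ∫_{-4}^{4} g(u)^2 du = 128/3.
Subtract a_0^2/2 = 32: Σ (a_n^2+b_n^2) = 32/3.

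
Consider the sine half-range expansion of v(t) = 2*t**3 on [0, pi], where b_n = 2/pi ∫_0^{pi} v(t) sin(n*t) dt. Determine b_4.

b_4 = 2/pi ∫_0^{pi} (2*t**3) sin(4*t) dt.
Integrating by parts three times (tabular method), an antiderivative of (2*t**3) sin(4*t) is -t**3*cos(4*t)/2 + 3*t**2*sin(4*t)/8 + 3*t*cos(4*t)/16 - 3*sin(4*t)/64; evaluating from 0 to pi: ∫_{0}^{pi} (2*t**3) sin(4*t) dt = (pi*(3 - 8*pi**2)/16) - (0) = pi*(3 - 8*pi**2)/16.
Hence b_4 = (2/pi)·(pi*(3 - 8*pi**2)/16) = 3/8 - pi**2.

3/8 - pi**2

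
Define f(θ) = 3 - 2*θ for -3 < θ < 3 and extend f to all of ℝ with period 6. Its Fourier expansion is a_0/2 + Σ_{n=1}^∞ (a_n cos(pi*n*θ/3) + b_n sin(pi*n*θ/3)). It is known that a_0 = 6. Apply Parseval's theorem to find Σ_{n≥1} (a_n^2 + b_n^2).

24

Parseval: a_0^2/2 + Σ_{n≥1} (a_n^2+b_n^2) = 1/3 ∫_{-3}^{3} f(θ)^2 dθ = 42.
Subtract a_0^2/2 = 18: Σ (a_n^2+b_n^2) = 24.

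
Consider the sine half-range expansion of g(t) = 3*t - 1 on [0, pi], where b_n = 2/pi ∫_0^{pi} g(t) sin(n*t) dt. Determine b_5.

2*(-2 + 3*pi)/(5*pi)

b_5 = 2/pi ∫_0^{pi} (3*t - 1) sin(5*t) dt.
Integrating by parts (boundary term plus one more integral), an antiderivative of (3*t - 1) sin(5*t) is -3*t*cos(5*t)/5 + 3*sin(5*t)/25 + cos(5*t)/5; evaluating from 0 to pi: ∫_{0}^{pi} (3*t - 1) sin(5*t) dt = (-1/5 + 3*pi/5) - (1/5) = -2/5 + 3*pi/5.
Hence b_5 = (2/pi)·(-2/5 + 3*pi/5) = 2*(-2 + 3*pi)/(5*pi).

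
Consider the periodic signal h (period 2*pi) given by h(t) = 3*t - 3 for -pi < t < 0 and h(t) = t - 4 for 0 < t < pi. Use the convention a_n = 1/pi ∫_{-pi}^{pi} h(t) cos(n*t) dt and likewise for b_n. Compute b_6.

b_6 = 1/pi ∫_{-pi}^{pi} h(t) sin(6*t) dt.
Split the integral at the breakpoints.
Integrating by parts (boundary term plus one more integral), an antiderivative of (3*t - 3) sin(6*t) is -t*cos(6*t)/2 + sin(6*t)/12 + cos(6*t)/2; evaluating from -pi to 0: ∫_{-pi}^{0} (3*t - 3) sin(6*t) dt = (1/2) - (1/2 + pi/2) = -pi/2.
Integrating by parts (boundary term plus one more integral), an antiderivative of (t - 4) sin(6*t) is -t*cos(6*t)/6 + sin(6*t)/36 + 2*cos(6*t)/3; evaluating from 0 to pi: ∫_{0}^{pi} (t - 4) sin(6*t) dt = (2/3 - pi/6) - (2/3) = -pi/6.
Summing the pieces and multiplying by (1/pi) gives b_6 = -2/3.

-2/3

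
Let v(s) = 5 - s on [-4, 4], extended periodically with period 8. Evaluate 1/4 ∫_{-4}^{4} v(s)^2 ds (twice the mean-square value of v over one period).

182/3

1/4 ∫_{-4}^{4} v(s)^2 ds = 1/4 · (728/3) = 182/3.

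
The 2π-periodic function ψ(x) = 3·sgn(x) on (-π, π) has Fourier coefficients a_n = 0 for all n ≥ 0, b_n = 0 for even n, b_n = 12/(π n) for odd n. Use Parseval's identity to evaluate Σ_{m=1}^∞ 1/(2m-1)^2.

pi**2/8

Parseval: Σ b_n^2 = (1/π) ∫_{-π}^{π} ψ(x)^2 dx = 18.
Only odd n contribute, with b_n^2 = 144/(π^2 n^2), so Σ_{m≥1} 1/(2m-1)^2 = π^2·(18)/144 = pi**2/8.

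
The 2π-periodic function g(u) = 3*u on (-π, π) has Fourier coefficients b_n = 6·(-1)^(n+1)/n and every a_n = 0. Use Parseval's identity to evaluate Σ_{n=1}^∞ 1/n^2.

Parseval: Σ b_n^2 = (1/π) ∫_{-π}^{π} g(u)^2 du = 6*pi**2.
Σ b_n^2 = Σ 36/n^2, so Σ 1/n^2 = (6*pi**2)/36 = pi**2/6.

pi**2/6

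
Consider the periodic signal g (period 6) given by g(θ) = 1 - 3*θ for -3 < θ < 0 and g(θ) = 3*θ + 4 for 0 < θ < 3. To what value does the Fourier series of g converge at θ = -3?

23/2

At θ = -3 the one-sided limits are g(-3^-) = 13 and g(-3^+) = 10.
By Dirichlet's theorem the series converges to their average, [(13) + (10)]/2 = 23/2.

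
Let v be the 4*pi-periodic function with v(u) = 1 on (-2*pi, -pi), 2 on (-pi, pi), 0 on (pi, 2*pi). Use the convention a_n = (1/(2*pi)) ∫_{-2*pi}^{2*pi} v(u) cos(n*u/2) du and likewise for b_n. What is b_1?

-1/pi

b_1 = (1/(2*pi)) ∫_{-2*pi}^{2*pi} v(u) sin(u/2) du.
Split the integral at the breakpoints.
Directly, an antiderivative of (1) sin(u/2) is -2*cos(u/2); evaluating from -2*pi to -pi: ∫_{-2*pi}^{-pi} (1) sin(u/2) du = (0) - (2) = -2.
Directly, an antiderivative of (2) sin(u/2) is -4*cos(u/2); evaluating from -pi to pi: ∫_{-pi}^{pi} (2) sin(u/2) du = (0) - (0) = 0.
∫_{pi}^{2*pi} (0) sin(u/2) du = 0.
Summing the pieces and multiplying by (1/(2*pi)) gives b_1 = -1/pi.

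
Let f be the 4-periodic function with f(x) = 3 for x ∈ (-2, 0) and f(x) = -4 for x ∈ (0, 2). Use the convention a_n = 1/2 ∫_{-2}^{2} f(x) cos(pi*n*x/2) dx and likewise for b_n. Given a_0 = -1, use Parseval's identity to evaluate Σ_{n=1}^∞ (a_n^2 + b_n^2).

49/2

Parseval: a_0^2/2 + Σ_{n≥1} (a_n^2+b_n^2) = 1/2 ∫_{-2}^{2} f(x)^2 dx = 25.
Subtract a_0^2/2 = 1/2: Σ (a_n^2+b_n^2) = 49/2.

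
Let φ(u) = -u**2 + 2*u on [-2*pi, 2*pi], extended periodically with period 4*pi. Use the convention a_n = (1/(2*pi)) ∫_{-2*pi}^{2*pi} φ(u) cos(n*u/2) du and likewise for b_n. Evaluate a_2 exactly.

-4

a_2 = (1/(2*pi)) ∫_{-2*pi}^{2*pi} φ(u) cos(u) du.
Integrating by parts twice (tabular method), an antiderivative of (-u**2 + 2*u) cos(u) is -u**2*sin(u) + 2*u*sin(u) - 2*u*cos(u) + 2*sin(u) + 2*cos(u); evaluating from -2*pi to 2*pi: ∫_{-2*pi}^{2*pi} (-u**2 + 2*u) cos(u) du = (2 - 4*pi) - (2 + 4*pi) = -8*pi.
Hence a_2 = (1/(2*pi))·(-8*pi) = -4.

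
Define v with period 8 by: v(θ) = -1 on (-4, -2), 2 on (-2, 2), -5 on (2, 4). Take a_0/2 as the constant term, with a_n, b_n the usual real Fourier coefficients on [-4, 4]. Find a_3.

a_3 = 1/4 ∫_{-4}^{4} v(θ) cos(3*pi*θ/4) dθ.
Split the integral at the breakpoints.
Directly, an antiderivative of (-1) cos(3*pi*θ/4) is -4*sin(3*pi*θ/4)/(3*pi); evaluating from -4 to -2: ∫_{-4}^{-2} (-1) cos(3*pi*θ/4) dθ = (-4/(3*pi)) - (0) = -4/(3*pi).
Directly, an antiderivative of (2) cos(3*pi*θ/4) is 8*sin(3*pi*θ/4)/(3*pi); evaluating from -2 to 2: ∫_{-2}^{2} (2) cos(3*pi*θ/4) dθ = (-8/(3*pi)) - (8/(3*pi)) = -16/(3*pi).
Directly, an antiderivative of (-5) cos(3*pi*θ/4) is -20*sin(3*pi*θ/4)/(3*pi); evaluating from 2 to 4: ∫_{2}^{4} (-5) cos(3*pi*θ/4) dθ = (0) - (20/(3*pi)) = -20/(3*pi).
Summing the pieces and multiplying by (1/4) gives a_3 = -10/(3*pi).

-10/(3*pi)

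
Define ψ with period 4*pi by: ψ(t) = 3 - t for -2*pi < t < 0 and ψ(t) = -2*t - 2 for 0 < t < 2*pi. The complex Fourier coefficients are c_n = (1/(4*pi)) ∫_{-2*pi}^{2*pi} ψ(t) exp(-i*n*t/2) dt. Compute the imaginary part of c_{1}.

5/pi + 3

Since ψ is real-valued, Im(c_{1}) = -(1/(4*pi)) ∫_{-2*pi}^{2*pi} ψ(t) sin(t/2) dt = -b_{1}/2.
Split the integral at the breakpoints.
Integrating by parts (boundary term plus one more integral), an antiderivative of (3 - t) sin(t/2) is 2*t*cos(t/2) - 4*sin(t/2) - 6*cos(t/2); evaluating from -2*pi to 0: ∫_{-2*pi}^{0} (3 - t) sin(t/2) dt = (-6) - (6 + 4*pi) = -4*pi - 12.
Integrating by parts (boundary term plus one more integral), an antiderivative of (-2*t - 2) sin(t/2) is 4*t*cos(t/2) - 8*sin(t/2) + 4*cos(t/2); evaluating from 0 to 2*pi: ∫_{0}^{2*pi} (-2*t - 2) sin(t/2) dt = (-8*pi - 4) - (4) = -8*pi - 8.
So ∫_{-2*pi}^{2*pi} ψ(t) sin(t/2) dt = -12*pi - 20.
Hence Im(c_{1}) = (-1/(4*pi))·(-12*pi - 20) = 5/pi + 3.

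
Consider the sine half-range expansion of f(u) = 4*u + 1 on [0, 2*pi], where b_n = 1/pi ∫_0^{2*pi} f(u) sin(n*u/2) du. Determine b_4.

-4

b_4 = 1/pi ∫_0^{2*pi} (4*u + 1) sin(2*u) du.
Integrating by parts (boundary term plus one more integral), an antiderivative of (4*u + 1) sin(2*u) is -2*u*cos(2*u) + sin(2*u) - cos(2*u)/2; evaluating from 0 to 2*pi: ∫_{0}^{2*pi} (4*u + 1) sin(2*u) du = (-4*pi - 1/2) - (-1/2) = -4*pi.
Hence b_4 = (1/pi)·(-4*pi) = -4.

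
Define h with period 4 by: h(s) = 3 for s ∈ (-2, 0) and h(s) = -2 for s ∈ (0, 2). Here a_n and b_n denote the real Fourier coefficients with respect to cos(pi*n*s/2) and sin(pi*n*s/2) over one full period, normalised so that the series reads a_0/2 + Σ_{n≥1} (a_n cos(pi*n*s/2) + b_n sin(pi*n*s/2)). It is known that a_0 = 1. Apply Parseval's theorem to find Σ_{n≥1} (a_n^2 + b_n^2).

25/2

Parseval: a_0^2/2 + Σ_{n≥1} (a_n^2+b_n^2) = 1/2 ∫_{-2}^{2} h(s)^2 ds = 13.
Subtract a_0^2/2 = 1/2: Σ (a_n^2+b_n^2) = 25/2.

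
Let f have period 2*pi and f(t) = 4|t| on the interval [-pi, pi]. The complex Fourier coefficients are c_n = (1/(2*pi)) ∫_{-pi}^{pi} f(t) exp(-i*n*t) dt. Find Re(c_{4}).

0

Since f is real-valued, Re(c_{4}) = (1/(2*pi)) ∫_{-pi}^{pi} f(t) cos(4*t) dt = a_{4}/2.
f is even and cos(4*t) is even, so the integrand is even: ∫_{-pi}^{pi} f(t) cos(4*t) dt = 2∫_0^{pi} f(t) cos(4*t) dt.
Integrating by parts (boundary term plus one more integral), an antiderivative of (4*t) cos(4*t) is t*sin(4*t) + cos(4*t)/4; evaluating from 0 to pi: ∫_{0}^{pi} (4*t) cos(4*t) dt = (1/4) - (1/4) = 0.
So ∫_{-pi}^{pi} f(t) cos(4*t) dt = 0.
Hence Re(c_{4}) = (1/(2*pi))·(0) = 0.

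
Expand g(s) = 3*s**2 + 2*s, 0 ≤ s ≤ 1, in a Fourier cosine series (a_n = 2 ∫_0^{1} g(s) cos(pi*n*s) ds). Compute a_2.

a_2 = 2 ∫_0^{1} (3*s**2 + 2*s) cos(2*pi*s) ds.
Integrating by parts twice (tabular method), an antiderivative of (3*s**2 + 2*s) cos(2*pi*s) is 3*s**2*sin(2*pi*s)/(2*pi) + s*sin(2*pi*s)/pi + 3*s*cos(2*pi*s)/(2*pi**2) - 3*sin(2*pi*s)/(4*pi**3) + cos(2*pi*s)/(2*pi**2); evaluating from 0 to 1: ∫_{0}^{1} (3*s**2 + 2*s) cos(2*pi*s) ds = (2/pi**2) - (1/(2*pi**2)) = 3/(2*pi**2).
Hence a_2 = 2·(3/(2*pi**2)) = 3/pi**2.

3/pi**2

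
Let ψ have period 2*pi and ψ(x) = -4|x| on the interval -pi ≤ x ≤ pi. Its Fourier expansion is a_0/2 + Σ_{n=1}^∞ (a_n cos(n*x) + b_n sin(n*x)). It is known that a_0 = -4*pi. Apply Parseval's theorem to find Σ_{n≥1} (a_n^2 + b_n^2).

8*pi**2/3

Parseval: a_0^2/2 + Σ_{n≥1} (a_n^2+b_n^2) = 1/pi ∫_{-pi}^{pi} ψ(x)^2 dx = 32*pi**2/3.
Subtract a_0^2/2 = 8*pi**2: Σ (a_n^2+b_n^2) = 8*pi**2/3.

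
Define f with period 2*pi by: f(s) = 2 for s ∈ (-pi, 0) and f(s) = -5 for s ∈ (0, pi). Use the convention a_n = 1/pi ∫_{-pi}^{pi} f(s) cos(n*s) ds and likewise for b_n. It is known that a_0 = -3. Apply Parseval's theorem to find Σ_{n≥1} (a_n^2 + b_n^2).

Parseval: a_0^2/2 + Σ_{n≥1} (a_n^2+b_n^2) = 1/pi ∫_{-pi}^{pi} f(s)^2 ds = 29.
Subtract a_0^2/2 = 9/2: Σ (a_n^2+b_n^2) = 49/2.

49/2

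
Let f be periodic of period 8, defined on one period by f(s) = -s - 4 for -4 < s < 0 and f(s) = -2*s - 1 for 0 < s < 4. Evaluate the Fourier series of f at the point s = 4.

-9/2

At s = 4 the one-sided limits are f(4^-) = -9 and f(4^+) = 0.
By Dirichlet's theorem the series converges to their average, [(-9) + (0)]/2 = -9/2.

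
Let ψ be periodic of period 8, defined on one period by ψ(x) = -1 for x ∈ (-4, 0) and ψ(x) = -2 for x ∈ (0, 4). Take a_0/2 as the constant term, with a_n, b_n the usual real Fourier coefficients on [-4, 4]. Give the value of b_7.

-2/(7*pi)

b_7 = 1/4 ∫_{-4}^{4} ψ(x) sin(7*pi*x/4) dx.
Split the integral at the breakpoints.
Directly, an antiderivative of (-1) sin(7*pi*x/4) is 4*cos(7*pi*x/4)/(7*pi); evaluating from -4 to 0: ∫_{-4}^{0} (-1) sin(7*pi*x/4) dx = (4/(7*pi)) - (-4/(7*pi)) = 8/(7*pi).
Directly, an antiderivative of (-2) sin(7*pi*x/4) is 8*cos(7*pi*x/4)/(7*pi); evaluating from 0 to 4: ∫_{0}^{4} (-2) sin(7*pi*x/4) dx = (-8/(7*pi)) - (8/(7*pi)) = -16/(7*pi).
Summing the pieces and multiplying by (1/4) gives b_7 = -2/(7*pi).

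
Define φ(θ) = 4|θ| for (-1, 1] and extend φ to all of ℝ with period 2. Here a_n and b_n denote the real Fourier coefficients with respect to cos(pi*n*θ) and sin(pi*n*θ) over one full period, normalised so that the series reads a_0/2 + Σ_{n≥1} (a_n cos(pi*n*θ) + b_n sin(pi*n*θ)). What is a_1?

a_1 = ∫_{-1}^{1} φ(θ) cos(pi*θ) dθ.
φ is even and cos(pi*θ) is even, so the integrand is even and a_1 = 2 ∫_0^{1} φ(θ) cos(pi*θ) dθ.
Integrating by parts (boundary term plus one more integral), an antiderivative of (4*θ) cos(pi*θ) is 4*θ*sin(pi*θ)/pi + 4*cos(pi*θ)/pi**2; evaluating from 0 to 1: ∫_{0}^{1} (4*θ) cos(pi*θ) dθ = (-4/pi**2) - (4/pi**2) = -8/pi**2.
Hence a_1 = 2·(-8/pi**2) = -16/pi**2.

-16/pi**2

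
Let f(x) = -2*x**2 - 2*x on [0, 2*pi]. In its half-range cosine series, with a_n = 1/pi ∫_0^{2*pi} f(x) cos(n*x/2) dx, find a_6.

a_6 = 1/pi ∫_0^{2*pi} (-2*x**2 - 2*x) cos(3*x) dx.
Integrating by parts twice (tabular method), an antiderivative of (-2*x**2 - 2*x) cos(3*x) is -2*x**2*sin(3*x)/3 - 2*x*sin(3*x)/3 - 4*x*cos(3*x)/9 + 4*sin(3*x)/27 - 2*cos(3*x)/9; evaluating from 0 to 2*pi: ∫_{0}^{2*pi} (-2*x**2 - 2*x) cos(3*x) dx = (-8*pi/9 - 2/9) - (-2/9) = -8*pi/9.
Hence a_6 = (1/pi)·(-8*pi/9) = -8/9.

-8/9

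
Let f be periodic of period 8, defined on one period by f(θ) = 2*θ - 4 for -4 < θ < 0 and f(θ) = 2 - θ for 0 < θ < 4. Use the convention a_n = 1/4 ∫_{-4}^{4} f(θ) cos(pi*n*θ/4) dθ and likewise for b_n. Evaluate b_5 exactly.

b_5 = 1/4 ∫_{-4}^{4} f(θ) sin(5*pi*θ/4) dθ.
Split the integral at the breakpoints.
Integrating by parts (boundary term plus one more integral), an antiderivative of (2*θ - 4) sin(5*pi*θ/4) is -8*θ*cos(5*pi*θ/4)/(5*pi) + 32*sin(5*pi*θ/4)/(25*pi**2) + 16*cos(5*pi*θ/4)/(5*pi); evaluating from -4 to 0: ∫_{-4}^{0} (2*θ - 4) sin(5*pi*θ/4) dθ = (16/(5*pi)) - (-48/(5*pi)) = 64/(5*pi).
Integrating by parts (boundary term plus one more integral), an antiderivative of (2 - θ) sin(5*pi*θ/4) is 4*θ*cos(5*pi*θ/4)/(5*pi) - 16*sin(5*pi*θ/4)/(25*pi**2) - 8*cos(5*pi*θ/4)/(5*pi); evaluating from 0 to 4: ∫_{0}^{4} (2 - θ) sin(5*pi*θ/4) dθ = (-8/(5*pi)) - (-8/(5*pi)) = 0.
Summing the pieces and multiplying by (1/4) gives b_5 = 16/(5*pi).

16/(5*pi)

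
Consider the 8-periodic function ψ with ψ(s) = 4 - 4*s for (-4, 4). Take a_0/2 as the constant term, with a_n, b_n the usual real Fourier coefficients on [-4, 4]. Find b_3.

-32/(3*pi)

b_3 = 1/4 ∫_{-4}^{4} ψ(s) sin(3*pi*s/4) ds.
Integrating by parts (boundary term plus one more integral), an antiderivative of (4 - 4*s) sin(3*pi*s/4) is 16*s*cos(3*pi*s/4)/(3*pi) - 64*sin(3*pi*s/4)/(9*pi**2) - 16*cos(3*pi*s/4)/(3*pi); evaluating from -4 to 4: ∫_{-4}^{4} (4 - 4*s) sin(3*pi*s/4) ds = (-16/pi) - (80/(3*pi)) = -128/(3*pi).
Hence b_3 = (1/4)·(-128/(3*pi)) = -32/(3*pi).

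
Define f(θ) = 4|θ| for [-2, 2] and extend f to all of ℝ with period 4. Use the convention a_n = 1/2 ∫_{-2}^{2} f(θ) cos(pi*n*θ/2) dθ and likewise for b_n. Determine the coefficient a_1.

a_1 = 1/2 ∫_{-2}^{2} f(θ) cos(pi*θ/2) dθ.
f is even and cos(pi*θ/2) is even, so the integrand is even and a_1 = ∫_0^{2} f(θ) cos(pi*θ/2) dθ.
Integrating by parts (boundary term plus one more integral), an antiderivative of (4*θ) cos(pi*θ/2) is 8*θ*sin(pi*θ/2)/pi + 16*cos(pi*θ/2)/pi**2; evaluating from 0 to 2: ∫_{0}^{2} (4*θ) cos(pi*θ/2) dθ = (-16/pi**2) - (16/pi**2) = -32/pi**2.
Hence a_1 = -32/pi**2.

-32/pi**2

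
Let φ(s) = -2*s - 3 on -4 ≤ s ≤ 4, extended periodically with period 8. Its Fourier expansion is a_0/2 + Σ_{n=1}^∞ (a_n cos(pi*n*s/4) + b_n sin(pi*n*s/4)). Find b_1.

-16/pi

b_1 = 1/4 ∫_{-4}^{4} φ(s) sin(pi*s/4) ds.
Integrating by parts (boundary term plus one more integral), an antiderivative of (-2*s - 3) sin(pi*s/4) is 8*s*cos(pi*s/4)/pi - 32*sin(pi*s/4)/pi**2 + 12*cos(pi*s/4)/pi; evaluating from -4 to 4: ∫_{-4}^{4} (-2*s - 3) sin(pi*s/4) ds = (-44/pi) - (20/pi) = -64/pi.
Hence b_1 = (1/4)·(-64/pi) = -16/pi.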